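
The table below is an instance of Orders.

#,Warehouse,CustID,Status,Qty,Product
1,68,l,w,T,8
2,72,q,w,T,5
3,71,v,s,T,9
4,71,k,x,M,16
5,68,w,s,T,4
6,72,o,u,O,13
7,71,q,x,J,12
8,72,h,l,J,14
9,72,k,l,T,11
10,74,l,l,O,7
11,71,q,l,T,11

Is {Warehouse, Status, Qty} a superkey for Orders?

Yes

All 11 rows have distinct {Warehouse, Status, Qty} values, so {Warehouse, Status, Qty} → (all attributes) holds and {Warehouse, Status, Qty} is a superkey.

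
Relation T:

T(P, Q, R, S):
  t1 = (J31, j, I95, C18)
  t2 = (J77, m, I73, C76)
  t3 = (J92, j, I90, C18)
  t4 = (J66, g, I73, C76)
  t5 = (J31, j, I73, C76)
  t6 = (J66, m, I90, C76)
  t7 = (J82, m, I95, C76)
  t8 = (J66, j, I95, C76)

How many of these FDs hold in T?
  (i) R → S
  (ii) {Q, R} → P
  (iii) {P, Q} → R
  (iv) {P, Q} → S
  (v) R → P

(i) R → S: R=I95: rows 1, 7, 8 → S takes values {C18, C76} — violation; R=I90: rows 3, 6 → S takes values {C18, C76} — violation — fails.
(ii) {Q, R} → P: (Q=j, R=I95): rows 1, 8 → P takes values {J31, J66} — violation — fails.
(iii) {P, Q} → R: (P=J31, Q=j): rows 1, 5 → R takes values {I95, I73} — violation — fails.
(iv) {P, Q} → S: (P=J31, Q=j): rows 1, 5 → S takes values {C18, C76} — violation — fails.
(v) R → P: R=I95: rows 1, 7, 8 → P takes values {J31, J82, J66} — violation; R=I73: rows 2, 4, 5 → P takes values {J77, J66, J31} — violation; R=I90: rows 3, 6 → P takes values {J92, J66} — violation — fails.
None of the 5 dependencies hold.

0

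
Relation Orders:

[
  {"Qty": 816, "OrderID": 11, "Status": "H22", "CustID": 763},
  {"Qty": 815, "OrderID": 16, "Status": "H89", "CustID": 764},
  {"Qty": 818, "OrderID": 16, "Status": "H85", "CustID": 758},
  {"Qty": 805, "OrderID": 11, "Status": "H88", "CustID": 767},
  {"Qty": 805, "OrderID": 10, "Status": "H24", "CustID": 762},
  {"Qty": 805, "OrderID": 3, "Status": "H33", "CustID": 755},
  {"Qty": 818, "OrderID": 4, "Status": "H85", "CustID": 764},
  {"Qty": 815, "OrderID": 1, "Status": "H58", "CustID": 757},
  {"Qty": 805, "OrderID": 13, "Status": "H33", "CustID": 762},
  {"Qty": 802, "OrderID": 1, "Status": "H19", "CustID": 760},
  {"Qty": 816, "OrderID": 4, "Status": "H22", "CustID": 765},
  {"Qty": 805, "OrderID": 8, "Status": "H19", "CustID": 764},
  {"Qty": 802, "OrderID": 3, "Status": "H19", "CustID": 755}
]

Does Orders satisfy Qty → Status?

Qty=816: 2 rows → Status = H22, H22 ✓
Qty=815: 2 rows → Status takes values {H89, H58} — violation
Qty=818: 2 rows → Status = H85, H85 ✓
Qty=805: 5 rows → Status takes values {H88, H24, H33, H19} — violation
Qty=802: 2 rows → Status = H19, H19 ✓
Two rows agree on Qty but differ on Status, so Qty → Status does not hold.

No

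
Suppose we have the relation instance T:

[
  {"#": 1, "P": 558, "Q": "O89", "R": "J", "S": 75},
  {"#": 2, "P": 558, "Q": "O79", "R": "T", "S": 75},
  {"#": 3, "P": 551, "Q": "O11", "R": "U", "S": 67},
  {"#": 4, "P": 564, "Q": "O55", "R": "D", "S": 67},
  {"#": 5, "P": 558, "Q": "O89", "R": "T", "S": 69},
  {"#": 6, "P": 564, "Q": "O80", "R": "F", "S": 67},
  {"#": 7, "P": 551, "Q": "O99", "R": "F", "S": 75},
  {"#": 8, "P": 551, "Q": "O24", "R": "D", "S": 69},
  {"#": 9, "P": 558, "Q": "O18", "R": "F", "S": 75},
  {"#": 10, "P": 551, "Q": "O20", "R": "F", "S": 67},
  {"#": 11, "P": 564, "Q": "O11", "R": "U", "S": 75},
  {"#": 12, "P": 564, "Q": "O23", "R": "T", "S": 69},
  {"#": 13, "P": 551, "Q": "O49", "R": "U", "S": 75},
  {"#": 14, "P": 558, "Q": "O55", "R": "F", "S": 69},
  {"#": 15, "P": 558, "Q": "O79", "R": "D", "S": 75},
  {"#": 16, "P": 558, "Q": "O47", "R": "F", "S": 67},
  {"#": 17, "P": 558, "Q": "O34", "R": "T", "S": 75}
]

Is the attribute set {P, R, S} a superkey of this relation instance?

Rows 2 and 17 have the same {P, R, S} value (P=558, R=T, S=75) but are distinct tuples, so {P, R, S} does not determine every attribute — not a superkey.

No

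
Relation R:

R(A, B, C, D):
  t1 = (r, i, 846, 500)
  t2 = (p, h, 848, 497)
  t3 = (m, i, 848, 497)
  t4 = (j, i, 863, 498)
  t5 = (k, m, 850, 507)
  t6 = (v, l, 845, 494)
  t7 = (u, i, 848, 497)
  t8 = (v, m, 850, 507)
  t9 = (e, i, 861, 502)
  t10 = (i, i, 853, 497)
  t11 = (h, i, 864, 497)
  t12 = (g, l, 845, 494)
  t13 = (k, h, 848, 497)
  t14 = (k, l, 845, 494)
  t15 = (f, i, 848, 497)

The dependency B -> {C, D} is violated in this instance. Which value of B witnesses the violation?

i

B=i: rows 1, 3, 4, 7, 9, 10, 11, 15 → {C,D} takes values {(846, 500), (848, 497), (863, 498), (861, 502), (853, 497), (864, 497)} — violation
B=h: rows 2, 13 → {C,D} = (848, 497), (848, 497) ✓
B=m: rows 5, 8 → {C,D} = (850, 507), (850, 507) ✓
B=l: rows 6, 12, 14 → {C,D} = (845, 494), (845, 494), (845, 494) ✓
The only B value with inconsistent RHS is B=i.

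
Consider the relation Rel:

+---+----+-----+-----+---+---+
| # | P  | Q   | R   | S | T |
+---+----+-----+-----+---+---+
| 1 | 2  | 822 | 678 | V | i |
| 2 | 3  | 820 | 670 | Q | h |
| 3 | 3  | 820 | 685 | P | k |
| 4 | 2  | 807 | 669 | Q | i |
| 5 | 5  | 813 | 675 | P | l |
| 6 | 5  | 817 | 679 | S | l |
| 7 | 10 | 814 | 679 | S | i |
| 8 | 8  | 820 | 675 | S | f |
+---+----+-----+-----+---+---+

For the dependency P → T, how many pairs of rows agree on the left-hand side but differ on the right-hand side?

1

P=2: all 2 rows agree on T — 0 pairs.
P=3: violating pairs (2,3) — 1 pair.
P=5: all 2 rows agree on T — 0 pairs.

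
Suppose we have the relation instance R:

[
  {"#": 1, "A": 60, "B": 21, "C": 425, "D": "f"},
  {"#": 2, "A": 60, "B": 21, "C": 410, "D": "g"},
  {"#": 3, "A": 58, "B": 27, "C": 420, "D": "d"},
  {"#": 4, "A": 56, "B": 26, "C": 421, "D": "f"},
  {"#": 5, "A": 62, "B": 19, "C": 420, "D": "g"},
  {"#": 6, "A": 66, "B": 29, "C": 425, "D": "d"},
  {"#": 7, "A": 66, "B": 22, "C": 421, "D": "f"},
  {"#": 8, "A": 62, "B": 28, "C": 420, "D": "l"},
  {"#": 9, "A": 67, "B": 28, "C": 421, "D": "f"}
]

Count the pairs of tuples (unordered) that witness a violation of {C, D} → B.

3

(C=421, D=f): violating pairs (4,7), (4,9), (7,9) — 3 pairs.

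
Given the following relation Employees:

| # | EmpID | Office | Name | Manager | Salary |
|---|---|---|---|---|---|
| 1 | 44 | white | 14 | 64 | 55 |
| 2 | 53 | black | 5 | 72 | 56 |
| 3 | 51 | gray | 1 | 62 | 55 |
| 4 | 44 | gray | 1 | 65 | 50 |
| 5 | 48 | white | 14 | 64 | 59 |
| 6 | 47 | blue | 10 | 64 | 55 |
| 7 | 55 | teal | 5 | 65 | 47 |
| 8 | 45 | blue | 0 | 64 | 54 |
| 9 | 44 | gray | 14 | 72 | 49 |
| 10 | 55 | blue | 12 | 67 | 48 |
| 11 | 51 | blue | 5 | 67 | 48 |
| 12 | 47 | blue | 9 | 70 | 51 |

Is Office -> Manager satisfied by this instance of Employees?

No

Office=white: rows 1, 5 → Manager = 64, 64 ✓
Office=black: row 2 → Manager = 72 ✓
Office=gray: rows 3, 4, 9 → Manager takes values {62, 65, 72} — violation
Office=blue: rows 6, 8, 10, 11, 12 → Manager takes values {64, 67, 70} — violation
Office=teal: row 7 → Manager = 65 ✓
Two rows agree on Office but differ on Manager, so Office -> Manager does not hold.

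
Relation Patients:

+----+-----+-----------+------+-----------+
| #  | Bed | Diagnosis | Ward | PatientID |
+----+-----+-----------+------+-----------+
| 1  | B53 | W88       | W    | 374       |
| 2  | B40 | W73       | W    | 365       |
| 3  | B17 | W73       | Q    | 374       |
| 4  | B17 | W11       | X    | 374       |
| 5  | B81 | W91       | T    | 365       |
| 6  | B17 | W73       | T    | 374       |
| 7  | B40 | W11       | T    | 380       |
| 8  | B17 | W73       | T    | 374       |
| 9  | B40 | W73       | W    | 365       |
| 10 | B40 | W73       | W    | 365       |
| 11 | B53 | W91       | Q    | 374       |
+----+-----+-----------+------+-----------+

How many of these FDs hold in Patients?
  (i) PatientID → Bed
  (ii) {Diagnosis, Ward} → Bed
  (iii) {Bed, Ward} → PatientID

(i) PatientID → Bed: PatientID=374: rows 1, 3, 4, 6, 8, 11 → Bed takes values {B53, B17} — violation; PatientID=365: rows 2, 5, 9, 10 → Bed takes values {B40, B81} — violation — fails.
(ii) {Diagnosis, Ward} → Bed: every LHS value maps to a single RHS value — holds.
(iii) {Bed, Ward} → PatientID: every LHS value maps to a single RHS value — holds.
2 of the 3 dependencies hold.

2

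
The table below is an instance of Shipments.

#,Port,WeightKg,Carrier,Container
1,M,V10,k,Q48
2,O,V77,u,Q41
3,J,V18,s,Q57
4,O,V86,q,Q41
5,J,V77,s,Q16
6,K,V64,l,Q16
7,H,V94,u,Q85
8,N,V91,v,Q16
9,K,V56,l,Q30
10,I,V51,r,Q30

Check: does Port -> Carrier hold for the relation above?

Port=M: row 1 → Carrier = k ✓
Port=O: rows 2, 4 → Carrier takes values {u, q} — violation
Port=J: rows 3, 5 → Carrier = s, s ✓
Port=K: rows 6, 9 → Carrier = l, l ✓
Port=H: row 7 → Carrier = u ✓
Port=N: row 8 → Carrier = v ✓
Port=I: row 10 → Carrier = r ✓
Two rows agree on Port but differ on Carrier, so Port -> Carrier does not hold.

No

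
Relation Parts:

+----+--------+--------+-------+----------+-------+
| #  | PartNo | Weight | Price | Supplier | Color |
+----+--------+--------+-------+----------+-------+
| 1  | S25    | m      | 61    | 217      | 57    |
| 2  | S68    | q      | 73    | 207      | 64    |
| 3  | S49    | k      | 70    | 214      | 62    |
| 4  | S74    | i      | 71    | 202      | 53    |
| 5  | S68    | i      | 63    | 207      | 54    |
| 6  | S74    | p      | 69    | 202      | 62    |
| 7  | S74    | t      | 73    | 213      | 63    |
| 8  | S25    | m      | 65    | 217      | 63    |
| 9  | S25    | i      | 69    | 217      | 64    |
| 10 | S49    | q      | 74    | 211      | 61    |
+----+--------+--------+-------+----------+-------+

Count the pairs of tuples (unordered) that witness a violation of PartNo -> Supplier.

3

PartNo=S25: all 3 rows agree on Supplier — 0 pairs.
PartNo=S68: all 2 rows agree on Supplier — 0 pairs.
PartNo=S49: violating pairs (3,10) — 1 pair.
PartNo=S74: violating pairs (4,7), (6,7) — 2 pairs.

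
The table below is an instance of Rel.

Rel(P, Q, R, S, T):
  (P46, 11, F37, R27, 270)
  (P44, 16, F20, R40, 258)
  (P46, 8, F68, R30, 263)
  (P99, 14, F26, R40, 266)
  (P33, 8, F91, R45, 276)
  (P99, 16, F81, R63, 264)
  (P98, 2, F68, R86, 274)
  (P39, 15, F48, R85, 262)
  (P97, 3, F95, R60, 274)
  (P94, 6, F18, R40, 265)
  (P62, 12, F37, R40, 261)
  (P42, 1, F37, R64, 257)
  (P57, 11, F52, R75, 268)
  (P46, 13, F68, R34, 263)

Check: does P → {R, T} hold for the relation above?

No

P=P46: 3 rows → {R,T} takes values {(F37, 270), (F68, 263)} — violation
P=P44: 1 row → {R,T} = (F20, 258) ✓
P=P99: 2 rows → {R,T} takes values {(F26, 266), (F81, 264)} — violation
P=P33: 1 row → {R,T} = (F91, 276) ✓
P=P98: 1 row → {R,T} = (F68, 274) ✓
P=P39: 1 row → {R,T} = (F48, 262) ✓
P=P97: 1 row → {R,T} = (F95, 274) ✓
P=P94: 1 row → {R,T} = (F18, 265) ✓
P=P62: 1 row → {R,T} = (F37, 261) ✓
P=P42: 1 row → {R,T} = (F37, 257) ✓
P=P57: 1 row → {R,T} = (F52, 268) ✓
Two rows agree on P but differ on {R, T}, so P → {R, T} does not hold.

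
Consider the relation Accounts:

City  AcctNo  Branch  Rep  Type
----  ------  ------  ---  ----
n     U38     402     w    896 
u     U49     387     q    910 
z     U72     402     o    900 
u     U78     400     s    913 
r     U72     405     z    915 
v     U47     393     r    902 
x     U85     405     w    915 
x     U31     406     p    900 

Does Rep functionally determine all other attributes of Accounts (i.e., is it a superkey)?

No

Two distinct rows share Rep=w, so Rep does not determine every attribute — not a superkey.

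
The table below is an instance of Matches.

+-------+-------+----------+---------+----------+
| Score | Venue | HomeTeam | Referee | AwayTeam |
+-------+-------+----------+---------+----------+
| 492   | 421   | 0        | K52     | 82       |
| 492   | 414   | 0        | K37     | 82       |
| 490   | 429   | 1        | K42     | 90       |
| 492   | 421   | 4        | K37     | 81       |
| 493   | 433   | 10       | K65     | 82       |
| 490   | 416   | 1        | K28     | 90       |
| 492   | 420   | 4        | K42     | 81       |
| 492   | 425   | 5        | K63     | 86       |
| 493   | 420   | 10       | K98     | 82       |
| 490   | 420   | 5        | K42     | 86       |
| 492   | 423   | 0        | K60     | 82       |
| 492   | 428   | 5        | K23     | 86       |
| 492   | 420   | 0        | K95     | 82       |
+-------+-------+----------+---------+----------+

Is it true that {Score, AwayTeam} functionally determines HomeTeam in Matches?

(Score=492, AwayTeam=82): 4 rows → HomeTeam = 0, 0, 0, 0 ✓
(Score=490, AwayTeam=90): 2 rows → HomeTeam = 1, 1 ✓
(Score=492, AwayTeam=81): 2 rows → HomeTeam = 4, 4 ✓
(Score=493, AwayTeam=82): 2 rows → HomeTeam = 10, 10 ✓
(Score=492, AwayTeam=86): 2 rows → HomeTeam = 5, 5 ✓
(Score=490, AwayTeam=86): 1 row → HomeTeam = 5 ✓
Every {Score, AwayTeam} value is associated with a single HomeTeam value, so {Score, AwayTeam} → HomeTeam holds.

Yes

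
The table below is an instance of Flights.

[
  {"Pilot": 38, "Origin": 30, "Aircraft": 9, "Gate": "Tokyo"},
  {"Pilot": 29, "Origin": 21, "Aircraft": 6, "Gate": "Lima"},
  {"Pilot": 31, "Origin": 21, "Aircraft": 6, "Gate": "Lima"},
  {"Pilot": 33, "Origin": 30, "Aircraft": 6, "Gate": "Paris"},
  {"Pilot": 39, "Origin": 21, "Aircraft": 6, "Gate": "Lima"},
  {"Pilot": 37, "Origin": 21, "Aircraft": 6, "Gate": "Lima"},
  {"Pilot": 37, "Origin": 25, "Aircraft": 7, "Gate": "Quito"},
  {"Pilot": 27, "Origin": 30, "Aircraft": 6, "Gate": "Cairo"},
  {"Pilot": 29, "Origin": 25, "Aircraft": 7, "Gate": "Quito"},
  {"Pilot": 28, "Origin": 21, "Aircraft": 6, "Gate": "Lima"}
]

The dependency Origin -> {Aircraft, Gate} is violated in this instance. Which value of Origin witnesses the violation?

30

Origin=30: 3 rows → {Aircraft,Gate} takes values {(9, Tokyo), (6, Paris), (6, Cairo)} — violation
Origin=21: 5 rows → {Aircraft,Gate} = (6, Lima), (6, Lima), (6, Lima), (6, Lima), (6, Lima) ✓
Origin=25: 2 rows → {Aircraft,Gate} = (7, Quito), (7, Quito) ✓
The only Origin value with inconsistent RHS is Origin=30.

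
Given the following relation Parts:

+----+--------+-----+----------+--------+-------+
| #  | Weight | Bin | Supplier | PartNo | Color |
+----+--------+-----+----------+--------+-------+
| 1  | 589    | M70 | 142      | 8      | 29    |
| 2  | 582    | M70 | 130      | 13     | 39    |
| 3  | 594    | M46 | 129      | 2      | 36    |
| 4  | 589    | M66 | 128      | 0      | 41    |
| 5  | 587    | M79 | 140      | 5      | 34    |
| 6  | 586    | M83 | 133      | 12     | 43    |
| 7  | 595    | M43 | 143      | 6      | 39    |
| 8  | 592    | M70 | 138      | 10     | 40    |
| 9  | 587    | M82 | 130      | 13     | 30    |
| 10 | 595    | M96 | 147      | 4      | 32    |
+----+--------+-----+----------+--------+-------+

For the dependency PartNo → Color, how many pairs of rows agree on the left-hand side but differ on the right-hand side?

PartNo=13: violating pairs (2,9) — 1 pair.

1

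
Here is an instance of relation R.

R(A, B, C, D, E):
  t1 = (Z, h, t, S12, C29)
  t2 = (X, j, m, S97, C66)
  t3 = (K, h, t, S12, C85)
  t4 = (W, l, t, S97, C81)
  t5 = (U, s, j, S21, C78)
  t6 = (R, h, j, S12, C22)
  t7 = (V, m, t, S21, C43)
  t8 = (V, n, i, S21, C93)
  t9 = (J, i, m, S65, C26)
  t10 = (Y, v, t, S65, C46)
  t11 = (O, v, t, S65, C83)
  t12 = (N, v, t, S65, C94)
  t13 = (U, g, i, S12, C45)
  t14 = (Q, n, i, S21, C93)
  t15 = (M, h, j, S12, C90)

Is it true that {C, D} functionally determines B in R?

(C=t, D=S12): rows 1, 3 → B = h, h ✓
(C=m, D=S97): row 2 → B = j ✓
(C=t, D=S97): row 4 → B = l ✓
(C=j, D=S21): row 5 → B = s ✓
(C=j, D=S12): rows 6, 15 → B = h, h ✓
(C=t, D=S21): row 7 → B = m ✓
(C=i, D=S21): rows 8, 14 → B = n, n ✓
(C=m, D=S65): row 9 → B = i ✓
(C=t, D=S65): rows 10, 11, 12 → B = v, v, v ✓
(C=i, D=S12): row 13 → B = g ✓
Every {C, D} value is associated with a single B value, so {C, D} -> B holds.

Yes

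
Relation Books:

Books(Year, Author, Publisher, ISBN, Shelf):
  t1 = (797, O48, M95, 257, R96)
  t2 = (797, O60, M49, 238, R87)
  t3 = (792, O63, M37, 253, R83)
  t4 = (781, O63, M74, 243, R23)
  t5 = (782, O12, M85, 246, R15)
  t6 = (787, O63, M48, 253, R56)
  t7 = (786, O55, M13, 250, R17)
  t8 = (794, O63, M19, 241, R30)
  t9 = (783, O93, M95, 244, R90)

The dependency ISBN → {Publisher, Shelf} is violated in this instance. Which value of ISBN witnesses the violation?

ISBN=257: row 1 → {Publisher,Shelf} = (M95, R96) ✓
ISBN=238: row 2 → {Publisher,Shelf} = (M49, R87) ✓
ISBN=253: rows 3, 6 → {Publisher,Shelf} takes values {(M37, R83), (M48, R56)} — violation
ISBN=243: row 4 → {Publisher,Shelf} = (M74, R23) ✓
ISBN=246: row 5 → {Publisher,Shelf} = (M85, R15) ✓
ISBN=250: row 7 → {Publisher,Shelf} = (M13, R17) ✓
ISBN=241: row 8 → {Publisher,Shelf} = (M19, R30) ✓
ISBN=244: row 9 → {Publisher,Shelf} = (M95, R90) ✓
The only ISBN value with inconsistent RHS is ISBN=253.

253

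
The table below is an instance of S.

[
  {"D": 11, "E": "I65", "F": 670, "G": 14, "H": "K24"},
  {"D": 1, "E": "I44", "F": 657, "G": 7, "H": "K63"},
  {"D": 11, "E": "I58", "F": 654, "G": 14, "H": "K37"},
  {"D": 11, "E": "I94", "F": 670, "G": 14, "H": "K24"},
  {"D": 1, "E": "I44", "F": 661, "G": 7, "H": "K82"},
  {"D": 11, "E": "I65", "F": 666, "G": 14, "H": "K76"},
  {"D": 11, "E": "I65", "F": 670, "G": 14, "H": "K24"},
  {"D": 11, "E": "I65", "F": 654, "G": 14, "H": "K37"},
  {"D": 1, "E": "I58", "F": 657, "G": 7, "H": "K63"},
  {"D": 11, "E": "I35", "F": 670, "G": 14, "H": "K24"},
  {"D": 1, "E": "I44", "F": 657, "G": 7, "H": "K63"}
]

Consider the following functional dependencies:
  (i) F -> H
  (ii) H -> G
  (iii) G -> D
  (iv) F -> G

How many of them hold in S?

4

(i) F -> H: every LHS value maps to a single RHS value — holds.
(ii) H -> G: every LHS value maps to a single RHS value — holds.
(iii) G -> D: every LHS value maps to a single RHS value — holds.
(iv) F -> G: every LHS value maps to a single RHS value — holds.
4 of the 4 dependencies hold.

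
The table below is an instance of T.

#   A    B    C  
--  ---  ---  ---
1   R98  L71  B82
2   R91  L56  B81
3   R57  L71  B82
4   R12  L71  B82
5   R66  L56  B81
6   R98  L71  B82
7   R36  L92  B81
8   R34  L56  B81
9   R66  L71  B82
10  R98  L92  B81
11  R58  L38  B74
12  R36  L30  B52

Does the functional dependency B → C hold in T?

Yes

B=L71: rows 1, 3, 4, 6, 9 → C = B82, B82, B82, B82, B82 ✓
B=L56: rows 2, 5, 8 → C = B81, B81, B81 ✓
B=L92: rows 7, 10 → C = B81, B81 ✓
B=L38: row 11 → C = B74 ✓
B=L30: row 12 → C = B52 ✓
Every B value is associated with a single C value, so B → C holds.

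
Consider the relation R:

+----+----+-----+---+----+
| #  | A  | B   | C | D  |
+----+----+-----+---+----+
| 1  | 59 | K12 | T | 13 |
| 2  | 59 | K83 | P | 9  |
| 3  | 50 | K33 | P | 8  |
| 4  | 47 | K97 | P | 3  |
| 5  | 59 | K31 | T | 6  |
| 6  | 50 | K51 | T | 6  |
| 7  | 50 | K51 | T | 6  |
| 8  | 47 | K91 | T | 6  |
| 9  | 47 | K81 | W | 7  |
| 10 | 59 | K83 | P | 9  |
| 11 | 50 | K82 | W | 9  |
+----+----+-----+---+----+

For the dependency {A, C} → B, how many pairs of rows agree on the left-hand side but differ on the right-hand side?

1

(A=59, C=T): violating pairs (1,5) — 1 pair.
(A=59, C=P): all 2 rows agree on B — 0 pairs.
(A=50, C=T): all 2 rows agree on B — 0 pairs.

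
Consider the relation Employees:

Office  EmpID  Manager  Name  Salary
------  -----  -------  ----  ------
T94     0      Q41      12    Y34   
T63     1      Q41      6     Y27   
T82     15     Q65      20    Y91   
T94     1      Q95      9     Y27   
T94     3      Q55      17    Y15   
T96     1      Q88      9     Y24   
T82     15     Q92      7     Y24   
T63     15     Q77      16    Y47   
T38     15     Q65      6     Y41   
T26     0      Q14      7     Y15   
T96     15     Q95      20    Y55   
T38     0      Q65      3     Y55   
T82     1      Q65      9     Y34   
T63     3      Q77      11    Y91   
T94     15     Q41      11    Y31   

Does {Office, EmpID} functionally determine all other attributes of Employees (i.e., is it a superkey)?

No

Two distinct rows share (Office=T82, EmpID=15), so {Office, EmpID} does not determine every attribute — not a superkey.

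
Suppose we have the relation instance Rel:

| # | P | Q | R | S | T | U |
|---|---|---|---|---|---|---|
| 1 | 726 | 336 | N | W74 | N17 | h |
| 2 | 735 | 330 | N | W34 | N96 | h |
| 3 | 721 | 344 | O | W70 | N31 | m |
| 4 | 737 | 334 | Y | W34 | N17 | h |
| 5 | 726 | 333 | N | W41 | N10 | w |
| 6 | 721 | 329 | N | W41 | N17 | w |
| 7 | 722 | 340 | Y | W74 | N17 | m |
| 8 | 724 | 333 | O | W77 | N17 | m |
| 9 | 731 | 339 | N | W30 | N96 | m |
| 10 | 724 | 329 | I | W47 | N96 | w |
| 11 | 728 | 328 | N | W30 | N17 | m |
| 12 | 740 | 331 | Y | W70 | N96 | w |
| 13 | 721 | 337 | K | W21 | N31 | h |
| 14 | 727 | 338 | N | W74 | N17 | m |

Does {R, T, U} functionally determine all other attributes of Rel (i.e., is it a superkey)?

No

Rows 11 and 14 have the same {R, T, U} value (R=N, T=N17, U=m) but are distinct tuples, so {R, T, U} does not determine every attribute — not a superkey.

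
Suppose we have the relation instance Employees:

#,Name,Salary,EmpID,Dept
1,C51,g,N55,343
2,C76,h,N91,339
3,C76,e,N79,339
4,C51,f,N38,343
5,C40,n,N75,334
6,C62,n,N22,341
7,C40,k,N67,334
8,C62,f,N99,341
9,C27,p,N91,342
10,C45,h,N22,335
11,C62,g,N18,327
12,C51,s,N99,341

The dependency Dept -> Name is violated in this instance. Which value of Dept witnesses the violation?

Dept=343: rows 1, 4 → Name = C51, C51 ✓
Dept=339: rows 2, 3 → Name = C76, C76 ✓
Dept=334: rows 5, 7 → Name = C40, C40 ✓
Dept=341: rows 6, 8, 12 → Name takes values {C62, C51} — violation
Dept=342: row 9 → Name = C27 ✓
Dept=335: row 10 → Name = C45 ✓
Dept=327: row 11 → Name = C62 ✓
The only Dept value with inconsistent Name is Dept=341.

341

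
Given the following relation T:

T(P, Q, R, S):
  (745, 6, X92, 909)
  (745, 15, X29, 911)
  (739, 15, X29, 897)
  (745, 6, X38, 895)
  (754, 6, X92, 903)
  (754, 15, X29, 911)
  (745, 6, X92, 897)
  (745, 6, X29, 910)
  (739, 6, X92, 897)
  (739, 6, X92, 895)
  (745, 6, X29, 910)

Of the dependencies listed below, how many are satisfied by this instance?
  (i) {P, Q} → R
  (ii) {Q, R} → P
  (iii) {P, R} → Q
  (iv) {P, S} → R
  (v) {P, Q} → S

0

(i) {P, Q} → R: (P=745, Q=6): 5 rows → R takes values {X92, X38, X29} — violation — fails.
(ii) {Q, R} → P: (Q=6, R=X92): 5 rows → P takes values {745, 754, 739} — violation; (Q=15, R=X29): 3 rows → P takes values {745, 739, 754} — violation — fails.
(iii) {P, R} → Q: (P=745, R=X29): 3 rows → Q takes values {15, 6} — violation — fails.
(iv) {P, S} → R: (P=739, S=897): 2 rows → R takes values {X29, X92} — violation — fails.
(v) {P, Q} → S: (P=745, Q=6): 5 rows → S takes values {909, 895, 897, 910} — violation; (P=739, Q=6): 2 rows → S takes values {897, 895} — violation — fails.
None of the 5 dependencies hold.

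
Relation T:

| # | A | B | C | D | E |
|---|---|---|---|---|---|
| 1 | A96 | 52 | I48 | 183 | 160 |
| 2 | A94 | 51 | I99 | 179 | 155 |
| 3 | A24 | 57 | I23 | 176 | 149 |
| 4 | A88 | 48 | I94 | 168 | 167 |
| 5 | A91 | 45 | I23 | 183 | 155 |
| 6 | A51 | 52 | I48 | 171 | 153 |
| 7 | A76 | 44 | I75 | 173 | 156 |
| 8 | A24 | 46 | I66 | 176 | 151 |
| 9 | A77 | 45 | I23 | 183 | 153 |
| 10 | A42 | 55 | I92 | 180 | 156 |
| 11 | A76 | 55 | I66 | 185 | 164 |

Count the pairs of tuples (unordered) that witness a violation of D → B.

3

D=183: violating pairs (1,5), (1,9) — 2 pairs.
D=176: violating pairs (3,8) — 1 pair.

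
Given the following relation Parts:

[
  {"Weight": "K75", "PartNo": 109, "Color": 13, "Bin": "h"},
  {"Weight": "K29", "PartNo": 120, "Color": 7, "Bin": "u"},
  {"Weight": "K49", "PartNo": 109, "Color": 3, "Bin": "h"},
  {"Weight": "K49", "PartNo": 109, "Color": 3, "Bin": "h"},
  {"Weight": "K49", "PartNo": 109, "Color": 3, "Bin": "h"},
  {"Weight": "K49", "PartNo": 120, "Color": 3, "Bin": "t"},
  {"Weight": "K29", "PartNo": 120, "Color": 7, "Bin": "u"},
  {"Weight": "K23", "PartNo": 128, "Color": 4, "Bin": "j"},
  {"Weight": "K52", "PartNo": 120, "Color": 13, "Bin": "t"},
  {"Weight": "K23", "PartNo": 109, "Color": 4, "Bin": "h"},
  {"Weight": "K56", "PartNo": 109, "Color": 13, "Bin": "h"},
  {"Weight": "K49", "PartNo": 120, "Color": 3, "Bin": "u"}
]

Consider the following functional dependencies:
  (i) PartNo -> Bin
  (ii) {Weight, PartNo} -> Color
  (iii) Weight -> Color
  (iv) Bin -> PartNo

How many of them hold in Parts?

3

(i) PartNo -> Bin: PartNo=120: 5 rows → Bin takes values {u, t} — violation — fails.
(ii) {Weight, PartNo} -> Color: every LHS value maps to a single RHS value — holds.
(iii) Weight -> Color: every LHS value maps to a single RHS value — holds.
(iv) Bin -> PartNo: every LHS value maps to a single RHS value — holds.
3 of the 4 dependencies hold.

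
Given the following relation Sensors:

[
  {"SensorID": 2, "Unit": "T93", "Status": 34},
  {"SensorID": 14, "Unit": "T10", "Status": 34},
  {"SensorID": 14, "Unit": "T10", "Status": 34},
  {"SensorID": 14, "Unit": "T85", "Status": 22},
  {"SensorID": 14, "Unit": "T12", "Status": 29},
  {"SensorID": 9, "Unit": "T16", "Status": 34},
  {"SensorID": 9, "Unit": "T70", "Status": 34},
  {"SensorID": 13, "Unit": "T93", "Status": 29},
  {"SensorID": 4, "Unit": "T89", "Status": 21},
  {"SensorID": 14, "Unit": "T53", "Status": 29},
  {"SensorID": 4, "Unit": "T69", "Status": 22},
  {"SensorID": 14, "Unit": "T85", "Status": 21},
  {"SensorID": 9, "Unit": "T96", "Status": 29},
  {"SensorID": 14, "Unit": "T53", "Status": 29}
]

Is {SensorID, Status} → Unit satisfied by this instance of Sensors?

No

(SensorID=2, Status=34): 1 row → Unit = T93 ✓
(SensorID=14, Status=34): 2 rows → Unit = T10, T10 ✓
(SensorID=14, Status=22): 1 row → Unit = T85 ✓
(SensorID=14, Status=29): 3 rows → Unit takes values {T12, T53} — violation
(SensorID=9, Status=34): 2 rows → Unit takes values {T16, T70} — violation
(SensorID=13, Status=29): 1 row → Unit = T93 ✓
(SensorID=4, Status=21): 1 row → Unit = T89 ✓
(SensorID=4, Status=22): 1 row → Unit = T69 ✓
(SensorID=14, Status=21): 1 row → Unit = T85 ✓
(SensorID=9, Status=29): 1 row → Unit = T96 ✓
Two rows agree on {SensorID, Status} but differ on Unit, so {SensorID, Status} → Unit does not hold.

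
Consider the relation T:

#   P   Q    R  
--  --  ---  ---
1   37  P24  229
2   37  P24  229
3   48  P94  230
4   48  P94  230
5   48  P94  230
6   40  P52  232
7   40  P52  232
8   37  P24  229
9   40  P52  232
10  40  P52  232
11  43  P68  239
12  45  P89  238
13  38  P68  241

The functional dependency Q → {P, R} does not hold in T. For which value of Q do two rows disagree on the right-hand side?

Q=P24: rows 1, 2, 8 → {P,R} = (37, 229), (37, 229), (37, 229) ✓
Q=P94: rows 3, 4, 5 → {P,R} = (48, 230), (48, 230), (48, 230) ✓
Q=P52: rows 6, 7, 9, 10 → {P,R} = (40, 232), (40, 232), (40, 232), (40, 232) ✓
Q=P68: rows 11, 13 → {P,R} takes values {(43, 239), (38, 241)} — violation
Q=P89: row 12 → {P,R} = (45, 238) ✓
The only Q value with inconsistent RHS is Q=P68.

P68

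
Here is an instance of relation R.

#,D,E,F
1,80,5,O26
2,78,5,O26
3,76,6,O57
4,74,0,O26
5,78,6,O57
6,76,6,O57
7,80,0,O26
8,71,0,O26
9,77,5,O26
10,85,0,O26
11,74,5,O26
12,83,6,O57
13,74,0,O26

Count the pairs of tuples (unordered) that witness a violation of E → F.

0

E=5: all 4 rows agree on F — 0 pairs.
E=6: all 4 rows agree on F — 0 pairs.
E=0: all 5 rows agree on F — 0 pairs.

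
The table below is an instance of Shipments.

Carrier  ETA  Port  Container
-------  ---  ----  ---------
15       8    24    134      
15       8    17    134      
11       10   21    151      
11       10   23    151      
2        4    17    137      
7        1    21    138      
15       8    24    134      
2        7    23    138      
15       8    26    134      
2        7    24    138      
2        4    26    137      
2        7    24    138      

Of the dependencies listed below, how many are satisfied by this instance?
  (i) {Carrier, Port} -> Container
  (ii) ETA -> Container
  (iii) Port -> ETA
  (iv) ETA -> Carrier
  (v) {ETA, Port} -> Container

4

(i) {Carrier, Port} -> Container: every LHS value maps to a single RHS value — holds.
(ii) ETA -> Container: every LHS value maps to a single RHS value — holds.
(iii) Port -> ETA: Port=24: 4 rows → ETA takes values {8, 7} — violation; Port=17: 2 rows → ETA takes values {8, 4} — violation; Port=21: 2 rows → ETA takes values {10, 1} — violation; Port=23: 2 rows → ETA takes values {10, 7} — violation; Port=26: 2 rows → ETA takes values {8, 4} — violation — fails.
(iv) ETA -> Carrier: every LHS value maps to a single RHS value — holds.
(v) {ETA, Port} -> Container: every LHS value maps to a single RHS value — holds.
4 of the 5 dependencies hold.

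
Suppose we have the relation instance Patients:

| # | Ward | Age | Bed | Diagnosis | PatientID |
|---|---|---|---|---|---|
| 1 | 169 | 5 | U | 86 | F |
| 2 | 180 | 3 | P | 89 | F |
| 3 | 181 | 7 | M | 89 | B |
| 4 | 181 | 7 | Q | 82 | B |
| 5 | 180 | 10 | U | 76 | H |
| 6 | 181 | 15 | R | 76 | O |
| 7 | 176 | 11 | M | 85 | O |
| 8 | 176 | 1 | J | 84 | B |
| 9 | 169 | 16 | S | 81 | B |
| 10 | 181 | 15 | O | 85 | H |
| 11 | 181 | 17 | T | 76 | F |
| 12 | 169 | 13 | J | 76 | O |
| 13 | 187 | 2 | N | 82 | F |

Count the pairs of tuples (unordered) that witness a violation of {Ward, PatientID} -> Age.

0

(Ward=181, PatientID=B): all 2 rows agree on Age — 0 pairs.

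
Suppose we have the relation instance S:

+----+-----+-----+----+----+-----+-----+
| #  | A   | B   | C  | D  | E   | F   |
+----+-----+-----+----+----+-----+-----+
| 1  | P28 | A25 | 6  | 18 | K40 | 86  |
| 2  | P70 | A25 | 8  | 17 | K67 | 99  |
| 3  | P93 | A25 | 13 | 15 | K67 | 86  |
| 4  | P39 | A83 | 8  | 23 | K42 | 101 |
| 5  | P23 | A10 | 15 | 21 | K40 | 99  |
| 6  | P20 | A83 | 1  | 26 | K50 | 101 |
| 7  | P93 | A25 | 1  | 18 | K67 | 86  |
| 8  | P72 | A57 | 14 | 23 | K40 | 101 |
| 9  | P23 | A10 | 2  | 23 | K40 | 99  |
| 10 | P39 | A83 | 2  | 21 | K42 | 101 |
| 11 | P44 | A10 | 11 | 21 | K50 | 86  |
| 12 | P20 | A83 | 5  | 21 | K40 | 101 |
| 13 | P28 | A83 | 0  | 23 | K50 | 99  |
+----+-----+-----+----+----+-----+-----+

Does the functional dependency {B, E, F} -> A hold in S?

(B=A25, E=K40, F=86): row 1 → A = P28 ✓
(B=A25, E=K67, F=99): row 2 → A = P70 ✓
(B=A25, E=K67, F=86): rows 3, 7 → A = P93, P93 ✓
(B=A83, E=K42, F=101): rows 4, 10 → A = P39, P39 ✓
(B=A10, E=K40, F=99): rows 5, 9 → A = P23, P23 ✓
(B=A83, E=K50, F=101): row 6 → A = P20 ✓
(B=A57, E=K40, F=101): row 8 → A = P72 ✓
(B=A10, E=K50, F=86): row 11 → A = P44 ✓
(B=A83, E=K40, F=101): row 12 → A = P20 ✓
(B=A83, E=K50, F=99): row 13 → A = P28 ✓
Every {B, E, F} value is associated with a single A value, so {B, E, F} -> A holds.

Yes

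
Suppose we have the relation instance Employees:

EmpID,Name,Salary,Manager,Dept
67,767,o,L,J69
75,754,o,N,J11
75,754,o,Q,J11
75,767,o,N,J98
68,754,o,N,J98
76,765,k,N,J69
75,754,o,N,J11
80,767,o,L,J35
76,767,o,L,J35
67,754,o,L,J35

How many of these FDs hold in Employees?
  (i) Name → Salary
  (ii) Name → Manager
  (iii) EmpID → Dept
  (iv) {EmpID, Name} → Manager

1

(i) Name → Salary: every LHS value maps to a single RHS value — holds.
(ii) Name → Manager: Name=767: 4 rows → Manager takes values {L, N} — violation; Name=754: 5 rows → Manager takes values {N, Q, L} — violation — fails.
(iii) EmpID → Dept: EmpID=67: 2 rows → Dept takes values {J69, J35} — violation; EmpID=75: 4 rows → Dept takes values {J11, J98} — violation; EmpID=76: 2 rows → Dept takes values {J69, J35} — violation — fails.
(iv) {EmpID, Name} → Manager: (EmpID=75, Name=754): 3 rows → Manager takes values {N, Q} — violation — fails.
1 of the 4 dependencies holds.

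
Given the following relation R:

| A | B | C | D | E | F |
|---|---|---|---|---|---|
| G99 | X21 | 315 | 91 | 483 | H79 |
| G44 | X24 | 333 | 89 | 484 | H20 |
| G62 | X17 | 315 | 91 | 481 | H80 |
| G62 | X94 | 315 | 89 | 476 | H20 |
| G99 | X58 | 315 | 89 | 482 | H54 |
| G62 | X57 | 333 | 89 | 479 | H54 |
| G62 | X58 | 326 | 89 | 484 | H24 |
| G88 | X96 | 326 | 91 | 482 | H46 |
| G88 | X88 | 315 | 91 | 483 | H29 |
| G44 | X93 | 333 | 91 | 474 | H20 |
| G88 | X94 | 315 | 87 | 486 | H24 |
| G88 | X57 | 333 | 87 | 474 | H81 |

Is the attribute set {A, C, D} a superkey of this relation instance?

All 12 rows have distinct {A, C, D} values, so {A, C, D} → (all attributes) holds and {A, C, D} is a superkey.

Yes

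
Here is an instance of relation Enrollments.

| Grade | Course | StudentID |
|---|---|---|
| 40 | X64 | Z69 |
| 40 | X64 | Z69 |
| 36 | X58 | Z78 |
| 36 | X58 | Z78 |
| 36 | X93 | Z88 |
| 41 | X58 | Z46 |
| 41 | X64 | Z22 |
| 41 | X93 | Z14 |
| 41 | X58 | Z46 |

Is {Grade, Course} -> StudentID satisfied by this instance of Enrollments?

Yes

(Grade=40, Course=X64): 2 rows → StudentID = Z69, Z69 ✓
(Grade=36, Course=X58): 2 rows → StudentID = Z78, Z78 ✓
(Grade=36, Course=X93): 1 row → StudentID = Z88 ✓
(Grade=41, Course=X58): 2 rows → StudentID = Z46, Z46 ✓
(Grade=41, Course=X64): 1 row → StudentID = Z22 ✓
(Grade=41, Course=X93): 1 row → StudentID = Z14 ✓
Every {Grade, Course} value is associated with a single StudentID value, so {Grade, Course} -> StudentID holds.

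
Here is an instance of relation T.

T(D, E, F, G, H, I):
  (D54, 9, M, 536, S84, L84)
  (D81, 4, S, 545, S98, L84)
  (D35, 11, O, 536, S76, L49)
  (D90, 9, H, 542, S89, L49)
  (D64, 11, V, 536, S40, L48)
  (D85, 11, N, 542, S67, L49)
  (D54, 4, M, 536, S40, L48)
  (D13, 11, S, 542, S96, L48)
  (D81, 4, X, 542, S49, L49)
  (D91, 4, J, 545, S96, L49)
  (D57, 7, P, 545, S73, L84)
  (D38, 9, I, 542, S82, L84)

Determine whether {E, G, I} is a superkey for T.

All 12 rows have distinct {E, G, I} values, so {E, G, I} → (all attributes) holds and {E, G, I} is a superkey.

Yes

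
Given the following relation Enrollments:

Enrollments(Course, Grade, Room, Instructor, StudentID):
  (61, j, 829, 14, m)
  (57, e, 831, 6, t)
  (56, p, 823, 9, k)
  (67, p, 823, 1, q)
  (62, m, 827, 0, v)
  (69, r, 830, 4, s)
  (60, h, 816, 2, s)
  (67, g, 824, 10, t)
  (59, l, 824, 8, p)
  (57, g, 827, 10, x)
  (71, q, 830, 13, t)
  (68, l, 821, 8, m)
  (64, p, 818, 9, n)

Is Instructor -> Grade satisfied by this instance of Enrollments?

Instructor=14: 1 row → Grade = j ✓
Instructor=6: 1 row → Grade = e ✓
Instructor=9: 2 rows → Grade = p, p ✓
Instructor=1: 1 row → Grade = p ✓
Instructor=0: 1 row → Grade = m ✓
Instructor=4: 1 row → Grade = r ✓
Instructor=2: 1 row → Grade = h ✓
Instructor=10: 2 rows → Grade = g, g ✓
Instructor=8: 2 rows → Grade = l, l ✓
Instructor=13: 1 row → Grade = q ✓
Every Instructor value is associated with a single Grade value, so Instructor -> Grade holds.

Yes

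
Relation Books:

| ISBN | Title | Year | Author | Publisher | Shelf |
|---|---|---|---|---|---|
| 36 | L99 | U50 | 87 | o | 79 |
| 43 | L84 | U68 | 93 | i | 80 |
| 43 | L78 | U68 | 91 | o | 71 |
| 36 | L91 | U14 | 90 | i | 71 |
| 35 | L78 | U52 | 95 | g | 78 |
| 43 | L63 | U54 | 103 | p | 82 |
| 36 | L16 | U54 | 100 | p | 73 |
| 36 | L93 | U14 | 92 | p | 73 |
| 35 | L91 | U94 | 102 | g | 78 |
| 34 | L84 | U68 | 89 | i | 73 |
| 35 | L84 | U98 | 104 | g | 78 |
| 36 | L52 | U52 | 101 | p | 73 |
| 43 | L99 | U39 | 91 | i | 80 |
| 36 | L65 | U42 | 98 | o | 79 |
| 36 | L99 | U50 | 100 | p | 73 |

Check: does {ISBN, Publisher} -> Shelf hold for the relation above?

Yes

(ISBN=36, Publisher=o): 2 rows → Shelf = 79, 79 ✓
(ISBN=43, Publisher=i): 2 rows → Shelf = 80, 80 ✓
(ISBN=43, Publisher=o): 1 row → Shelf = 71 ✓
(ISBN=36, Publisher=i): 1 row → Shelf = 71 ✓
(ISBN=35, Publisher=g): 3 rows → Shelf = 78, 78, 78 ✓
(ISBN=43, Publisher=p): 1 row → Shelf = 82 ✓
(ISBN=36, Publisher=p): 4 rows → Shelf = 73, 73, 73, 73 ✓
(ISBN=34, Publisher=i): 1 row → Shelf = 73 ✓
Every {ISBN, Publisher} value is associated with a single Shelf value, so {ISBN, Publisher} -> Shelf holds.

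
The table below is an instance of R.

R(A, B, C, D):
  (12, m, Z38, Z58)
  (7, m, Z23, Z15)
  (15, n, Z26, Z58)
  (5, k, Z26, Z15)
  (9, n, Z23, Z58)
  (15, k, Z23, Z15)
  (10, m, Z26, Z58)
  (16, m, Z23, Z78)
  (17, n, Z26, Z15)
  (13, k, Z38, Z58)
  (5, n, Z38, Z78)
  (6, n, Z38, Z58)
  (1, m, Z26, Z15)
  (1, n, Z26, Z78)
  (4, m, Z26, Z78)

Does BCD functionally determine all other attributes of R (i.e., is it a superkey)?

Yes

All 15 rows have distinct BCD values, so BCD → (all attributes) holds and BCD is a superkey.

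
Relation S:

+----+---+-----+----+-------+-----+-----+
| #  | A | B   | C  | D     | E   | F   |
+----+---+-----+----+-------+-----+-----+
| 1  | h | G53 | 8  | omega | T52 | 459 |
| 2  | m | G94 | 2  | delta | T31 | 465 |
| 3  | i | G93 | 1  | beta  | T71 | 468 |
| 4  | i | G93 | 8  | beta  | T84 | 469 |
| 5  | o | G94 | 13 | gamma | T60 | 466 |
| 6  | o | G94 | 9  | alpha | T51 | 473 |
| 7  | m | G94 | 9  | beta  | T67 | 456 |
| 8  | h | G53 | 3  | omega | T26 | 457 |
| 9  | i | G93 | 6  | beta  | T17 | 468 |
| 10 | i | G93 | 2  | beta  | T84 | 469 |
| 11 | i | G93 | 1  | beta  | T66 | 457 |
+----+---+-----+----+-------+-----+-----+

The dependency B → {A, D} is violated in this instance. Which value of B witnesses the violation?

B=G53: rows 1, 8 → {A,D} = (h, omega), (h, omega) ✓
B=G94: rows 2, 5, 6, 7 → {A,D} takes values {(m, delta), (o, gamma), (o, alpha), (m, beta)} — violation
B=G93: rows 3, 4, 9, 10, 11 → {A,D} = (i, beta), (i, beta), (i, beta), (i, beta), (i, beta) ✓
The only B value with inconsistent RHS is B=G94.

G94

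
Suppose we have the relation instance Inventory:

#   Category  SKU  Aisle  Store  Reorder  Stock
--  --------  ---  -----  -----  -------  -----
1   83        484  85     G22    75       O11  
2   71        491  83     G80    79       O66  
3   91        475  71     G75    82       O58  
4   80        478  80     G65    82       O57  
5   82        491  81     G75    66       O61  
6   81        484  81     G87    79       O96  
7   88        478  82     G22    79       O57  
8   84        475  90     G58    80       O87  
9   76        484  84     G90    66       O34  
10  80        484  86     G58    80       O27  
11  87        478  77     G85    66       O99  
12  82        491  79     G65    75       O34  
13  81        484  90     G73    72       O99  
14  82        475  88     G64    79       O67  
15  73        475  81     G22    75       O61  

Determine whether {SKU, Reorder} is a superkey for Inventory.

All 15 rows have distinct {SKU, Reorder} values, so {SKU, Reorder} → (all attributes) holds and {SKU, Reorder} is a superkey.

Yes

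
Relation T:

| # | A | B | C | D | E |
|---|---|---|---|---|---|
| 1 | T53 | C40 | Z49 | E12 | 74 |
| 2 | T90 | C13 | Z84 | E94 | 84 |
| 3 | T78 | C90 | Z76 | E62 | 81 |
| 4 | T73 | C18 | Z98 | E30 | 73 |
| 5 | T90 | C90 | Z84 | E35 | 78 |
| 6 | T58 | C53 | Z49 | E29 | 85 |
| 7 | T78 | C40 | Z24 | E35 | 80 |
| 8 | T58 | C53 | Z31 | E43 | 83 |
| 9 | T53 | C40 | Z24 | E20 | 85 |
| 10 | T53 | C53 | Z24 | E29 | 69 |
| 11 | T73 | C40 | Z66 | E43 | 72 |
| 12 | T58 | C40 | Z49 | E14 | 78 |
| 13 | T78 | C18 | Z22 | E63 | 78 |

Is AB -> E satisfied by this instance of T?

No

(A=T53, B=C40): rows 1, 9 → E takes values {74, 85} — violation
(A=T90, B=C13): row 2 → E = 84 ✓
(A=T78, B=C90): row 3 → E = 81 ✓
(A=T73, B=C18): row 4 → E = 73 ✓
(A=T90, B=C90): row 5 → E = 78 ✓
(A=T58, B=C53): rows 6, 8 → E takes values {85, 83} — violation
(A=T78, B=C40): row 7 → E = 80 ✓
(A=T53, B=C53): row 10 → E = 69 ✓
(A=T73, B=C40): row 11 → E = 72 ✓
(A=T58, B=C40): row 12 → E = 78 ✓
(A=T78, B=C18): row 13 → E = 78 ✓
Two rows agree on AB but differ on E, so AB -> E does not hold.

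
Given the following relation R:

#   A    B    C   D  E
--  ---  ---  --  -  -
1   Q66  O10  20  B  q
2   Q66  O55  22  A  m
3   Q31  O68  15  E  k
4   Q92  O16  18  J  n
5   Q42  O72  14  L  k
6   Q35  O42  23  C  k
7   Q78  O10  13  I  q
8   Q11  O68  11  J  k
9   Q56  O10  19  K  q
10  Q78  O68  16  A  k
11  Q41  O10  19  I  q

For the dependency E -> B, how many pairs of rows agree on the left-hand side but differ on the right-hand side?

E=q: all 4 rows agree on B — 0 pairs.
E=k: violating pairs (3,5), (3,6), (5,6), (5,8), (5,10), (6,8), (6,10) — 7 pairs.

7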